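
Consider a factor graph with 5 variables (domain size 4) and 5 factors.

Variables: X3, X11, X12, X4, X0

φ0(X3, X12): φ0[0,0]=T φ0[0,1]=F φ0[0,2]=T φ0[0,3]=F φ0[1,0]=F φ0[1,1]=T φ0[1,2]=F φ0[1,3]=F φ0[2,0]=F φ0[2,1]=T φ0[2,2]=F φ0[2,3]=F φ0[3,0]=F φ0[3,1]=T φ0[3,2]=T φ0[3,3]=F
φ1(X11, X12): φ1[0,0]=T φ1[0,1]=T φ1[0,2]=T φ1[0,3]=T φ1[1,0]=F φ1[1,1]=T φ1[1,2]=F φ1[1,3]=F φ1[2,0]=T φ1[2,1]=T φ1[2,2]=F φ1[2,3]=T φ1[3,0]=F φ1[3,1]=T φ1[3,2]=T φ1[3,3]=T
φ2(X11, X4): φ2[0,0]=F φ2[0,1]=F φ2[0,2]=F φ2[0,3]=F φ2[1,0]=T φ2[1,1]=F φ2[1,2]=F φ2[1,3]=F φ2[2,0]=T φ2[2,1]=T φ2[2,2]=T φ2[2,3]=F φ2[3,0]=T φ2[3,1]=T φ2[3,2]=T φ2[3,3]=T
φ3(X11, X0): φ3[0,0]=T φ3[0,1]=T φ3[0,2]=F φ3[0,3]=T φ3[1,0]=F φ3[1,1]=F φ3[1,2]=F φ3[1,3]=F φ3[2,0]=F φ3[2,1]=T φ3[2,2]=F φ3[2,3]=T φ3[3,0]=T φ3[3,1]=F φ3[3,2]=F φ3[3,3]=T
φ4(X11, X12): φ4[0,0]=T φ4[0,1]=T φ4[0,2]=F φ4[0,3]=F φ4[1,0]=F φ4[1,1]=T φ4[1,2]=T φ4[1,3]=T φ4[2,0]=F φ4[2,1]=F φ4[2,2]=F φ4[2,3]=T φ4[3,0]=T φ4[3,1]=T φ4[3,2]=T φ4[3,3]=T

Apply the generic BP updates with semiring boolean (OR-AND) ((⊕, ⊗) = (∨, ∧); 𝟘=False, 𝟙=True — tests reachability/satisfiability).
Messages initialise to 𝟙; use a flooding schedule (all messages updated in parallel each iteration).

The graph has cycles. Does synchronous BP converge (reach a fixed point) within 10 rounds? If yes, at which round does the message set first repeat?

init: all messages = 𝟙 over 4 values
r1 m[φ0→X3] = [T, T, T, T]
r1 m[φ0→X12] = [T, T, T, F]
r1 m[φ1→X11] = [T, T, T, T]
r1 m[φ1→X12] = [T, T, T, T]
r1 m[φ2→X11] = [F, T, T, T]
r1 m[φ2→X4] = [T, T, T, T]
r1 m[φ3→X11] = [T, F, T, T]
r1 m[φ3→X0] = [T, T, F, T]
r1 m[φ4→X11] = [T, T, T, T]
r1 m[φ4→X12] = [T, T, T, T]
r1 m[X3→φ0] = [T, T, T, T]
r1 m[X11→φ1] = [T, T, T, T]
r1 m[X11→φ2] = [T, T, T, T]
r1 m[X11→φ3] = [T, T, T, T]
r1 m[X11→φ4] = [T, T, T, T]
r1 m[X12→φ0] = [T, T, T, T]
r1 m[X12→φ1] = [T, T, T, T]
r1 m[X12→φ4] = [T, T, T, T]
r1 m[X4→φ2] = [T, T, T, T]
r1 m[X0→φ3] = [T, T, T, T]
r2 m[φ0→X3] = [T, T, T, T]
r2 m[φ0→X12] = [T, T, T, F]
r2 m[φ1→X11] = [T, T, T, T]
r2 m[φ1→X12] = [T, T, T, T]
r2 m[φ2→X11] = [F, T, T, T]
r2 m[φ2→X4] = [T, T, T, T]
r2 m[φ3→X11] = [T, F, T, T]
r2 m[φ3→X0] = [T, T, F, T]
r2 m[φ4→X11] = [T, T, T, T]
r2 m[φ4→X12] = [T, T, T, T]
r2 m[X3→φ0] = [T, T, T, T]
r2 m[X11→φ1] = [F, F, T, T]
r2 m[X11→φ2] = [T, F, T, T]
r2 m[X11→φ3] = [F, T, T, T]
r2 m[X11→φ4] = [F, F, T, T]
r2 m[X12→φ0] = [T, T, T, T]
r2 m[X12→φ1] = [T, T, T, F]
r2 m[X12→φ4] = [T, T, T, F]
r2 m[X4→φ2] = [T, T, T, T]
r2 m[X0→φ3] = [T, T, T, T]
r3 m[φ0→X3] = [T, T, T, T]
r3 m[φ0→X12] = [T, T, T, F]
r3 m[φ1→X11] = [T, T, T, T]
r3 m[φ1→X12] = [T, T, T, T]
r3 m[φ2→X11] = [F, T, T, T]
r3 m[φ2→X4] = [T, T, T, T]
r3 m[φ3→X11] = [T, F, T, T]
r3 m[φ3→X0] = [T, T, F, T]
r3 m[φ4→X11] = [T, T, F, T]
r3 m[φ4→X12] = [T, T, T, T]
r3 m[X3→φ0] = [T, T, T, T]
r3 m[X11→φ1] = [F, F, T, T]
r3 m[X11→φ2] = [T, F, T, T]
r3 m[X11→φ3] = [F, T, T, T]
r3 m[X11→φ4] = [F, F, T, T]
r3 m[X12→φ0] = [T, T, T, T]
r3 m[X12→φ1] = [T, T, T, F]
r3 m[X12→φ4] = [T, T, T, F]
r3 m[X4→φ2] = [T, T, T, T]
r3 m[X0→φ3] = [T, T, T, T]
r4 m[φ0→X3] = [T, T, T, T]
r4 m[φ0→X12] = [T, T, T, F]
r4 m[φ1→X11] = [T, T, T, T]
r4 m[φ1→X12] = [T, T, T, T]
r4 m[φ2→X11] = [F, T, T, T]
r4 m[φ2→X4] = [T, T, T, T]
r4 m[φ3→X11] = [T, F, T, T]
r4 m[φ3→X0] = [T, T, F, T]
r4 m[φ4→X11] = [T, T, F, T]
r4 m[φ4→X12] = [T, T, T, T]
r4 m[X3→φ0] = [T, T, T, T]
r4 m[X11→φ1] = [F, F, F, T]
r4 m[X11→φ2] = [T, F, F, T]
r4 m[X11→φ3] = [F, T, F, T]
r4 m[X11→φ4] = [F, F, T, T]
r4 m[X12→φ0] = [T, T, T, T]
r4 m[X12→φ1] = [T, T, T, F]
r4 m[X12→φ4] = [T, T, T, F]
r4 m[X4→φ2] = [T, T, T, T]
r4 m[X0→φ3] = [T, T, T, T]
r5 m[φ0→X3] = [T, T, T, T]
r5 m[φ0→X12] = [T, T, T, F]
r5 m[φ1→X11] = [T, T, T, T]
r5 m[φ1→X12] = [F, T, T, T]
r5 m[φ2→X11] = [F, T, T, T]
r5 m[φ2→X4] = [T, T, T, T]
r5 m[φ3→X11] = [T, F, T, T]
r5 m[φ3→X0] = [T, F, F, T]
r5 m[φ4→X11] = [T, T, F, T]
r5 m[φ4→X12] = [T, T, T, T]
r5 m[X3→φ0] = [T, T, T, T]
r5 m[X11→φ1] = [F, F, F, T]
r5 m[X11→φ2] = [T, F, F, T]
r5 m[X11→φ3] = [F, T, F, T]
r5 m[X11→φ4] = [F, F, T, T]
r5 m[X12→φ0] = [T, T, T, T]
r5 m[X12→φ1] = [T, T, T, F]
r5 m[X12→φ4] = [T, T, T, F]
r5 m[X4→φ2] = [T, T, T, T]
r5 m[X0→φ3] = [T, T, T, T]
r6 m[φ0→X3] = [T, T, T, T]
r6 m[φ0→X12] = [T, T, T, F]
r6 m[φ1→X11] = [T, T, T, T]
r6 m[φ1→X12] = [F, T, T, T]
r6 m[φ2→X11] = [F, T, T, T]
r6 m[φ2→X4] = [T, T, T, T]
r6 m[φ3→X11] = [T, F, T, T]
r6 m[φ3→X0] = [T, F, F, T]
r6 m[φ4→X11] = [T, T, F, T]
r6 m[φ4→X12] = [T, T, T, T]
r6 m[X3→φ0] = [T, T, T, T]
r6 m[X11→φ1] = [F, F, F, T]
r6 m[X11→φ2] = [T, F, F, T]
r6 m[X11→φ3] = [F, T, F, T]
r6 m[X11→φ4] = [F, F, T, T]
r6 m[X12→φ0] = [F, T, T, T]
r6 m[X12→φ1] = [T, T, T, F]
r6 m[X12→φ4] = [F, T, T, F]
r6 m[X4→φ2] = [T, T, T, T]
r6 m[X0→φ3] = [T, T, T, T]
r7 m[φ0→X3] = [T, T, T, T]
r7 m[φ0→X12] = [T, T, T, F]
r7 m[φ1→X11] = [T, T, T, T]
r7 m[φ1→X12] = [F, T, T, T]
r7 m[φ2→X11] = [F, T, T, T]
r7 m[φ2→X4] = [T, T, T, T]
r7 m[φ3→X11] = [T, F, T, T]
r7 m[φ3→X0] = [T, F, F, T]
r7 m[φ4→X11] = [T, T, F, T]
r7 m[φ4→X12] = [T, T, T, T]
r7 m[X3→φ0] = [T, T, T, T]
r7 m[X11→φ1] = [F, F, F, T]
r7 m[X11→φ2] = [T, F, F, T]
r7 m[X11→φ3] = [F, T, F, T]
r7 m[X11→φ4] = [F, F, T, T]
r7 m[X12→φ0] = [F, T, T, T]
r7 m[X12→φ1] = [T, T, T, F]
r7 m[X12→φ4] = [F, T, T, F]
r7 m[X4→φ2] = [T, T, T, T]
r7 m[X0→φ3] = [T, T, T, T]
fixed point reached at round 7
messages reach a fixed point at round 7

CONVERGED at round 7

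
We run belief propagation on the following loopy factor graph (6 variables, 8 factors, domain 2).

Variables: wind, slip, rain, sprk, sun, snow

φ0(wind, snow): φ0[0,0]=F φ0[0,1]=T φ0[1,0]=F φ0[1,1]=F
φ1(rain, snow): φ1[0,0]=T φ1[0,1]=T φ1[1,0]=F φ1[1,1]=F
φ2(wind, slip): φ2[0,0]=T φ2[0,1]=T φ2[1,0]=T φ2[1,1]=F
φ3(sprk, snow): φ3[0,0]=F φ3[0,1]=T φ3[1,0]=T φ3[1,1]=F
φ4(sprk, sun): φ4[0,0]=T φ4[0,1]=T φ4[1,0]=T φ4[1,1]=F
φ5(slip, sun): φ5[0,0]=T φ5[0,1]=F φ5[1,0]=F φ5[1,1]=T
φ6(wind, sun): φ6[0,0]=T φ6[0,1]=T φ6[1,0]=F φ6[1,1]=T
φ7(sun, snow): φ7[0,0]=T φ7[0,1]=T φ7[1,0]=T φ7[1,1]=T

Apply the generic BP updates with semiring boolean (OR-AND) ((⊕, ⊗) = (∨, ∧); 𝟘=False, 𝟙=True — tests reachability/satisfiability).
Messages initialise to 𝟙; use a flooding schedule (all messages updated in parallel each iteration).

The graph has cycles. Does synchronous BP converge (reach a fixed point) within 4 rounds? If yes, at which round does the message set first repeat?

NOT CONVERGED within 4 rounds

init: all messages = 𝟙 over 2 values
r1 m[φ0→wind] = [T, F]
r1 m[φ0→snow] = [F, T]
r1 m[φ1→rain] = [T, F]
r1 m[φ1→snow] = [T, T]
r1 m[φ2→wind] = [T, T]
r1 m[φ2→slip] = [T, T]
r1 m[φ3→sprk] = [T, T]
r1 m[φ3→snow] = [T, T]
r1 m[φ4→sprk] = [T, T]
r1 m[φ4→sun] = [T, T]
r1 m[φ5→slip] = [T, T]
r1 m[φ5→sun] = [T, T]
r1 m[φ6→wind] = [T, T]
r1 m[φ6→sun] = [T, T]
r1 m[φ7→sun] = [T, T]
r1 m[φ7→snow] = [T, T]
r1 m[wind→φ0] = [T, T]
r1 m[wind→φ2] = [T, T]
r1 m[wind→φ6] = [T, T]
r1 m[slip→φ2] = [T, T]
r1 m[slip→φ5] = [T, T]
r1 m[rain→φ1] = [T, T]
r1 m[sprk→φ3] = [T, T]
r1 m[sprk→φ4] = [T, T]
r1 m[sun→φ4] = [T, T]
r1 m[sun→φ5] = [T, T]
r1 m[sun→φ6] = [T, T]
r1 m[sun→φ7] = [T, T]
r1 m[snow→φ0] = [T, T]
r1 m[snow→φ1] = [T, T]
r1 m[snow→φ3] = [T, T]
r1 m[snow→φ7] = [T, T]
r2 m[φ0→wind] = [T, F]
r2 m[φ0→snow] = [F, T]
r2 m[φ1→rain] = [T, F]
r2 m[φ1→snow] = [T, T]
r2 m[φ2→wind] = [T, T]
r2 m[φ2→slip] = [T, T]
r2 m[φ3→sprk] = [T, T]
r2 m[φ3→snow] = [T, T]
r2 m[φ4→sprk] = [T, T]
r2 m[φ4→sun] = [T, T]
r2 m[φ5→slip] = [T, T]
r2 m[φ5→sun] = [T, T]
r2 m[φ6→wind] = [T, T]
r2 m[φ6→sun] = [T, T]
r2 m[φ7→sun] = [T, T]
r2 m[φ7→snow] = [T, T]
r2 m[wind→φ0] = [T, T]
r2 m[wind→φ2] = [T, F]
r2 m[wind→φ6] = [T, F]
r2 m[slip→φ2] = [T, T]
r2 m[slip→φ5] = [T, T]
r2 m[rain→φ1] = [T, T]
r2 m[sprk→φ3] = [T, T]
r2 m[sprk→φ4] = [T, T]
r2 m[sun→φ4] = [T, T]
r2 m[sun→φ5] = [T, T]
r2 m[sun→φ6] = [T, T]
r2 m[sun→φ7] = [T, T]
r2 m[snow→φ0] = [T, T]
r2 m[snow→φ1] = [F, T]
r2 m[snow→φ3] = [F, T]
r2 m[snow→φ7] = [F, T]
r3 m[φ0→wind] = [T, F]
r3 m[φ0→snow] = [F, T]
r3 m[φ1→rain] = [T, F]
r3 m[φ1→snow] = [T, T]
r3 m[φ2→wind] = [T, T]
r3 m[φ2→slip] = [T, T]
r3 m[φ3→sprk] = [T, F]
r3 m[φ3→snow] = [T, T]
r3 m[φ4→sprk] = [T, T]
r3 m[φ4→sun] = [T, T]
r3 m[φ5→slip] = [T, T]
r3 m[φ5→sun] = [T, T]
r3 m[φ6→wind] = [T, T]
r3 m[φ6→sun] = [T, T]
r3 m[φ7→sun] = [T, T]
r3 m[φ7→snow] = [T, T]
r3 m[wind→φ0] = [T, T]
r3 m[wind→φ2] = [T, F]
r3 m[wind→φ6] = [T, F]
r3 m[slip→φ2] = [T, T]
r3 m[slip→φ5] = [T, T]
r3 m[rain→φ1] = [T, T]
r3 m[sprk→φ3] = [T, T]
r3 m[sprk→φ4] = [T, T]
r3 m[sun→φ4] = [T, T]
r3 m[sun→φ5] = [T, T]
r3 m[sun→φ6] = [T, T]
r3 m[sun→φ7] = [T, T]
r3 m[snow→φ0] = [T, T]
r3 m[snow→φ1] = [F, T]
r3 m[snow→φ3] = [F, T]
r3 m[snow→φ7] = [F, T]
r4 m[φ0→wind] = [T, F]
r4 m[φ0→snow] = [F, T]
r4 m[φ1→rain] = [T, F]
r4 m[φ1→snow] = [T, T]
r4 m[φ2→wind] = [T, T]
r4 m[φ2→slip] = [T, T]
r4 m[φ3→sprk] = [T, F]
r4 m[φ3→snow] = [T, T]
r4 m[φ4→sprk] = [T, T]
r4 m[φ4→sun] = [T, T]
r4 m[φ5→slip] = [T, T]
r4 m[φ5→sun] = [T, T]
r4 m[φ6→wind] = [T, T]
r4 m[φ6→sun] = [T, T]
r4 m[φ7→sun] = [T, T]
r4 m[φ7→snow] = [T, T]
r4 m[wind→φ0] = [T, T]
r4 m[wind→φ2] = [T, F]
r4 m[wind→φ6] = [T, F]
r4 m[slip→φ2] = [T, T]
r4 m[slip→φ5] = [T, T]
r4 m[rain→φ1] = [T, T]
r4 m[sprk→φ3] = [T, T]
r4 m[sprk→φ4] = [T, F]
r4 m[sun→φ4] = [T, T]
r4 m[sun→φ5] = [T, T]
r4 m[sun→φ6] = [T, T]
r4 m[sun→φ7] = [T, T]
r4 m[snow→φ0] = [T, T]
r4 m[snow→φ1] = [F, T]
r4 m[snow→φ3] = [F, T]
r4 m[snow→φ7] = [F, T]
no fixed point within 4 rounds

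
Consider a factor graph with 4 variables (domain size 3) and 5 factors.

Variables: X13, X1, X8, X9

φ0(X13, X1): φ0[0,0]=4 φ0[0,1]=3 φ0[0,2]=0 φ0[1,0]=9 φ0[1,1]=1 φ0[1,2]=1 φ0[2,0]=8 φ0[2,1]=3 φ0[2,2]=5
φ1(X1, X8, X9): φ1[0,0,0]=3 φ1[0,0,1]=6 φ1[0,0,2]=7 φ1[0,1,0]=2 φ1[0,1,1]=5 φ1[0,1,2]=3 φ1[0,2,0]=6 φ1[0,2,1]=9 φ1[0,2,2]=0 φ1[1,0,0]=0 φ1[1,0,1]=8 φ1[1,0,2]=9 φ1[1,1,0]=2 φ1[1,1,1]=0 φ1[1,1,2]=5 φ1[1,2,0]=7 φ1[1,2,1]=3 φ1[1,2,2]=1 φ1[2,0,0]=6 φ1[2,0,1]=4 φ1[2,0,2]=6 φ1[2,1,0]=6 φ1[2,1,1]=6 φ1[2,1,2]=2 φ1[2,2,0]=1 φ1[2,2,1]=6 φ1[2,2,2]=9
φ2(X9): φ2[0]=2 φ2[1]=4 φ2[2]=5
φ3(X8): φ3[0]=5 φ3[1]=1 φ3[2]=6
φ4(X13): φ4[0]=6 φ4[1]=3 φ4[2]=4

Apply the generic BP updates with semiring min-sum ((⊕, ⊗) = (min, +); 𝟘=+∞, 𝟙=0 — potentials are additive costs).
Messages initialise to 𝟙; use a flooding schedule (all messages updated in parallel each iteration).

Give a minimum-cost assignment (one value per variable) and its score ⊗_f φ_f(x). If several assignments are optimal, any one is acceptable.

assignment: (X13=1, X1=1, X8=1, X9=0); score = 9

init: all messages = 𝟙 over 3 values
r1 m[φ0→X13] = [0, 1, 3]
r1 m[φ0→X1] = [4, 1, 0]
r1 m[φ1→X1] = [0, 0, 1]
r1 m[φ1→X8] = [0, 0, 0]
r1 m[φ1→X9] = [0, 0, 0]
r1 m[φ2→X9] = [2, 4, 5]
r1 m[φ3→X8] = [5, 1, 6]
r1 m[φ4→X13] = [6, 3, 4]
r1 m[X13→φ0] = [0, 0, 0]
r1 m[X13→φ4] = [0, 0, 0]
r1 m[X1→φ0] = [0, 0, 0]
r1 m[X1→φ1] = [0, 0, 0]
r1 m[X8→φ1] = [0, 0, 0]
r1 m[X8→φ3] = [0, 0, 0]
r1 m[X9→φ1] = [0, 0, 0]
r1 m[X9→φ2] = [0, 0, 0]
r2 m[φ0→X13] = [0, 1, 3]
r2 m[φ0→X1] = [4, 1, 0]
r2 m[φ1→X1] = [0, 0, 1]
r2 m[φ1→X8] = [0, 0, 0]
r2 m[φ1→X9] = [0, 0, 0]
r2 m[φ2→X9] = [2, 4, 5]
r2 m[φ3→X8] = [5, 1, 6]
r2 m[φ4→X13] = [6, 3, 4]
r2 m[X13→φ0] = [6, 3, 4]
r2 m[X13→φ4] = [0, 1, 3]
r2 m[X1→φ0] = [0, 0, 1]
r2 m[X1→φ1] = [4, 1, 0]
r2 m[X8→φ1] = [5, 1, 6]
r2 m[X8→φ3] = [0, 0, 0]
r2 m[X9→φ1] = [2, 4, 5]
r2 m[X9→φ2] = [0, 0, 0]
r3 m[φ0→X13] = [1, 1, 3]
r3 m[φ0→X1] = [10, 4, 4]
r3 m[φ1→X1] = [5, 5, 8]
r3 m[φ1→X8] = [3, 5, 3]
r3 m[φ1→X9] = [4, 2, 3]
r3 m[φ2→X9] = [2, 4, 5]
r3 m[φ3→X8] = [5, 1, 6]
r3 m[φ4→X13] = [6, 3, 4]
r3 m[X13→φ0] = [6, 3, 4]
r3 m[X13→φ4] = [0, 1, 3]
r3 m[X1→φ0] = [0, 0, 1]
r3 m[X1→φ1] = [4, 1, 0]
r3 m[X8→φ1] = [5, 1, 6]
r3 m[X8→φ3] = [0, 0, 0]
r3 m[X9→φ1] = [2, 4, 5]
r3 m[X9→φ2] = [0, 0, 0]
r4 m[φ0→X13] = [1, 1, 3]
r4 m[φ0→X1] = [10, 4, 4]
r4 m[φ1→X1] = [5, 5, 8]
r4 m[φ1→X8] = [3, 5, 3]
r4 m[φ1→X9] = [4, 2, 3]
r4 m[φ2→X9] = [2, 4, 5]
r4 m[φ3→X8] = [5, 1, 6]
r4 m[φ4→X13] = [6, 3, 4]
r4 m[X13→φ0] = [6, 3, 4]
r4 m[X13→φ4] = [1, 1, 3]
r4 m[X1→φ0] = [5, 5, 8]
r4 m[X1→φ1] = [10, 4, 4]
r4 m[X8→φ1] = [5, 1, 6]
r4 m[X8→φ3] = [3, 5, 3]
r4 m[X9→φ1] = [2, 4, 5]
r4 m[X9→φ2] = [4, 2, 3]
r5 m[φ0→X13] = [8, 6, 8]
r5 m[φ0→X1] = [10, 4, 4]
r5 m[φ1→X1] = [5, 5, 8]
r5 m[φ1→X8] = [6, 8, 7]
r5 m[φ1→X9] = [7, 5, 7]
r5 m[φ2→X9] = [2, 4, 5]
r5 m[φ3→X8] = [5, 1, 6]
r5 m[φ4→X13] = [6, 3, 4]
r5 m[X13→φ0] = [6, 3, 4]
r5 m[X13→φ4] = [1, 1, 3]
r5 m[X1→φ0] = [5, 5, 8]
r5 m[X1→φ1] = [10, 4, 4]
r5 m[X8→φ1] = [5, 1, 6]
r5 m[X8→φ3] = [3, 5, 3]
r5 m[X9→φ1] = [2, 4, 5]
r5 m[X9→φ2] = [4, 2, 3]
r6 m[φ0→X13] = [8, 6, 8]
r6 m[φ0→X1] = [10, 4, 4]
r6 m[φ1→X1] = [5, 5, 8]
r6 m[φ1→X8] = [6, 8, 7]
r6 m[φ1→X9] = [7, 5, 7]
r6 m[φ2→X9] = [2, 4, 5]
r6 m[φ3→X8] = [5, 1, 6]
r6 m[φ4→X13] = [6, 3, 4]
r6 m[X13→φ0] = [6, 3, 4]
r6 m[X13→φ4] = [8, 6, 8]
r6 m[X1→φ0] = [5, 5, 8]
r6 m[X1→φ1] = [10, 4, 4]
r6 m[X8→φ1] = [5, 1, 6]
r6 m[X8→φ3] = [6, 8, 7]
r6 m[X9→φ1] = [2, 4, 5]
r6 m[X9→φ2] = [7, 5, 7]
r7 m[φ0→X13] = [8, 6, 8]
r7 m[φ0→X1] = [10, 4, 4]
r7 m[φ1→X1] = [5, 5, 8]
r7 m[φ1→X8] = [6, 8, 7]
r7 m[φ1→X9] = [7, 5, 7]
r7 m[φ2→X9] = [2, 4, 5]
r7 m[φ3→X8] = [5, 1, 6]
r7 m[φ4→X13] = [6, 3, 4]
r7 m[X13→φ0] = [6, 3, 4]
r7 m[X13→φ4] = [8, 6, 8]
r7 m[X1→φ0] = [5, 5, 8]
r7 m[X1→φ1] = [10, 4, 4]
r7 m[X8→φ1] = [5, 1, 6]
r7 m[X8→φ3] = [6, 8, 7]
r7 m[X9→φ1] = [2, 4, 5]
r7 m[X9→φ2] = [7, 5, 7]
fixed point reached at round 7
traceback from X13: (X13=1, X1=1, X8=1, X9=0), score=9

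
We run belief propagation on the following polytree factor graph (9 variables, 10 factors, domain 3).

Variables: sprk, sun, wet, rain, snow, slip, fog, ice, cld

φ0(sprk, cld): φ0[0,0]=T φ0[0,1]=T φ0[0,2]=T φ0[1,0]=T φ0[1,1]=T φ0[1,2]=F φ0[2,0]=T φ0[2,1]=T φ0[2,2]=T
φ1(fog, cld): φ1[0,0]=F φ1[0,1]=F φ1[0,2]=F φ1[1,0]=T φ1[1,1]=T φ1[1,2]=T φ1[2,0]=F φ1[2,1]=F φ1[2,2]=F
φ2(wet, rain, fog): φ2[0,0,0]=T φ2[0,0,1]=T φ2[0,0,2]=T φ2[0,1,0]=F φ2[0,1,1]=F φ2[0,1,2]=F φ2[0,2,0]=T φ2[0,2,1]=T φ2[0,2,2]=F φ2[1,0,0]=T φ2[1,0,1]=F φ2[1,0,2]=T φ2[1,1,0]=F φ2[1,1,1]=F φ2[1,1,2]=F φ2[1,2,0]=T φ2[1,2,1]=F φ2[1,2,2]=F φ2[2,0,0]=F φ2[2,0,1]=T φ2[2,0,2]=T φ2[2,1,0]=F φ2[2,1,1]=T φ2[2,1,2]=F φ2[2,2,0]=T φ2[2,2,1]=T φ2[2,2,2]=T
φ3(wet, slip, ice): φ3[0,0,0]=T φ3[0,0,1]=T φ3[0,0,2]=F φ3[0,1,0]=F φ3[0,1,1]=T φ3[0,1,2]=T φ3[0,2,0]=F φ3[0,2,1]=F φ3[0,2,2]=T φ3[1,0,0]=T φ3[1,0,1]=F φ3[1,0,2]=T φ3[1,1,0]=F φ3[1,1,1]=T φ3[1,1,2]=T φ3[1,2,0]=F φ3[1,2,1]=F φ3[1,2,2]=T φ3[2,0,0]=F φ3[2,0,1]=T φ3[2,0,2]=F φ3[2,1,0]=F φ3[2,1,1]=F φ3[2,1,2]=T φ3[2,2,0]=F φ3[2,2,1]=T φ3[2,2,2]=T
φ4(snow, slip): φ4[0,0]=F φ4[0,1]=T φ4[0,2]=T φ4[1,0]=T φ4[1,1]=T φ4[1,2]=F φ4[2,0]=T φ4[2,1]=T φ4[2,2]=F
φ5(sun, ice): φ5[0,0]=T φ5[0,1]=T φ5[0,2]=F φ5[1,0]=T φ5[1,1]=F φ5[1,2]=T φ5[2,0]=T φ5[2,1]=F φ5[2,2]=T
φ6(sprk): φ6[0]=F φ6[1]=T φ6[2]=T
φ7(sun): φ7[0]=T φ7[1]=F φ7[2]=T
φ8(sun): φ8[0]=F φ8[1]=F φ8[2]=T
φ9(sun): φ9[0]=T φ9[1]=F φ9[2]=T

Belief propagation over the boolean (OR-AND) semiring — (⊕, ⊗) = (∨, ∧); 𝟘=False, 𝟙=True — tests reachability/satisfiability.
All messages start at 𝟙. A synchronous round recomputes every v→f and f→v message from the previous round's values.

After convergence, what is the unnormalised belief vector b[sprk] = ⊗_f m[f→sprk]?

init: all messages = 𝟙 over 3 values
r1 m[φ0→sprk] = [T, T, T]
r1 m[φ0→cld] = [T, T, T]
r1 m[φ1→fog] = [F, T, F]
r1 m[φ1→cld] = [T, T, T]
r1 m[φ2→wet] = [T, T, T]
r1 m[φ2→rain] = [T, T, T]
r1 m[φ2→fog] = [T, T, T]
r1 m[φ3→wet] = [T, T, T]
r1 m[φ3→slip] = [T, T, T]
r1 m[φ3→ice] = [T, T, T]
r1 m[φ4→snow] = [T, T, T]
r1 m[φ4→slip] = [T, T, T]
r1 m[φ5→sun] = [T, T, T]
r1 m[φ5→ice] = [T, T, T]
r1 m[φ6→sprk] = [F, T, T]
r1 m[φ7→sun] = [T, F, T]
r1 m[φ8→sun] = [F, F, T]
r1 m[φ9→sun] = [T, F, T]
r1 m[sprk→φ0] = [T, T, T]
r1 m[sprk→φ6] = [T, T, T]
r1 m[sun→φ5] = [T, T, T]
r1 m[sun→φ7] = [T, T, T]
r1 m[sun→φ8] = [T, T, T]
r1 m[sun→φ9] = [T, T, T]
r1 m[wet→φ2] = [T, T, T]
r1 m[wet→φ3] = [T, T, T]
r1 m[rain→φ2] = [T, T, T]
r1 m[snow→φ4] = [T, T, T]
r1 m[slip→φ3] = [T, T, T]
r1 m[slip→φ4] = [T, T, T]
r1 m[fog→φ1] = [T, T, T]
r1 m[fog→φ2] = [T, T, T]
r1 m[ice→φ3] = [T, T, T]
r1 m[ice→φ5] = [T, T, T]
r1 m[cld→φ0] = [T, T, T]
r1 m[cld→φ1] = [T, T, T]
r2 m[φ0→sprk] = [T, T, T]
r2 m[φ0→cld] = [T, T, T]
r2 m[φ1→fog] = [F, T, F]
r2 m[φ1→cld] = [T, T, T]
r2 m[φ2→wet] = [T, T, T]
r2 m[φ2→rain] = [T, T, T]
r2 m[φ2→fog] = [T, T, T]
r2 m[φ3→wet] = [T, T, T]
r2 m[φ3→slip] = [T, T, T]
r2 m[φ3→ice] = [T, T, T]
r2 m[φ4→snow] = [T, T, T]
r2 m[φ4→slip] = [T, T, T]
r2 m[φ5→sun] = [T, T, T]
r2 m[φ5→ice] = [T, T, T]
r2 m[φ6→sprk] = [F, T, T]
r2 m[φ7→sun] = [T, F, T]
r2 m[φ8→sun] = [F, F, T]
r2 m[φ9→sun] = [T, F, T]
r2 m[sprk→φ0] = [F, T, T]
r2 m[sprk→φ6] = [T, T, T]
r2 m[sun→φ5] = [F, F, T]
r2 m[sun→φ7] = [F, F, T]
r2 m[sun→φ8] = [T, F, T]
r2 m[sun→φ9] = [F, F, T]
r2 m[wet→φ2] = [T, T, T]
r2 m[wet→φ3] = [T, T, T]
r2 m[rain→φ2] = [T, T, T]
r2 m[snow→φ4] = [T, T, T]
r2 m[slip→φ3] = [T, T, T]
r2 m[slip→φ4] = [T, T, T]
r2 m[fog→φ1] = [T, T, T]
r2 m[fog→φ2] = [F, T, F]
r2 m[ice→φ3] = [T, T, T]
r2 m[ice→φ5] = [T, T, T]
r2 m[cld→φ0] = [T, T, T]
r2 m[cld→φ1] = [T, T, T]
r3 m[φ0→sprk] = [T, T, T]
r3 m[φ0→cld] = [T, T, T]
r3 m[φ1→fog] = [F, T, F]
r3 m[φ1→cld] = [T, T, T]
r3 m[φ2→wet] = [T, F, T]
r3 m[φ2→rain] = [T, T, T]
r3 m[φ2→fog] = [T, T, T]
r3 m[φ3→wet] = [T, T, T]
r3 m[φ3→slip] = [T, T, T]
r3 m[φ3→ice] = [T, T, T]
r3 m[φ4→snow] = [T, T, T]
r3 m[φ4→slip] = [T, T, T]
r3 m[φ5→sun] = [T, T, T]
r3 m[φ5→ice] = [T, F, T]
r3 m[φ6→sprk] = [F, T, T]
r3 m[φ7→sun] = [T, F, T]
r3 m[φ8→sun] = [F, F, T]
r3 m[φ9→sun] = [T, F, T]
r3 m[sprk→φ0] = [F, T, T]
r3 m[sprk→φ6] = [T, T, T]
r3 m[sun→φ5] = [F, F, T]
r3 m[sun→φ7] = [F, F, T]
r3 m[sun→φ8] = [T, F, T]
r3 m[sun→φ9] = [F, F, T]
r3 m[wet→φ2] = [T, T, T]
r3 m[wet→φ3] = [T, T, T]
r3 m[rain→φ2] = [T, T, T]
r3 m[snow→φ4] = [T, T, T]
r3 m[slip→φ3] = [T, T, T]
r3 m[slip→φ4] = [T, T, T]
r3 m[fog→φ1] = [T, T, T]
r3 m[fog→φ2] = [F, T, F]
r3 m[ice→φ3] = [T, T, T]
r3 m[ice→φ5] = [T, T, T]
r3 m[cld→φ0] = [T, T, T]
r3 m[cld→φ1] = [T, T, T]
r4 m[φ0→sprk] = [T, T, T]
r4 m[φ0→cld] = [T, T, T]
r4 m[φ1→fog] = [F, T, F]
r4 m[φ1→cld] = [T, T, T]
r4 m[φ2→wet] = [T, F, T]
r4 m[φ2→rain] = [T, T, T]
r4 m[φ2→fog] = [T, T, T]
r4 m[φ3→wet] = [T, T, T]
r4 m[φ3→slip] = [T, T, T]
r4 m[φ3→ice] = [T, T, T]
r4 m[φ4→snow] = [T, T, T]
r4 m[φ4→slip] = [T, T, T]
r4 m[φ5→sun] = [T, T, T]
r4 m[φ5→ice] = [T, F, T]
r4 m[φ6→sprk] = [F, T, T]
r4 m[φ7→sun] = [T, F, T]
r4 m[φ8→sun] = [F, F, T]
r4 m[φ9→sun] = [T, F, T]
r4 m[sprk→φ0] = [F, T, T]
r4 m[sprk→φ6] = [T, T, T]
r4 m[sun→φ5] = [F, F, T]
r4 m[sun→φ7] = [F, F, T]
r4 m[sun→φ8] = [T, F, T]
r4 m[sun→φ9] = [F, F, T]
r4 m[wet→φ2] = [T, T, T]
r4 m[wet→φ3] = [T, F, T]
r4 m[rain→φ2] = [T, T, T]
r4 m[snow→φ4] = [T, T, T]
r4 m[slip→φ3] = [T, T, T]
r4 m[slip→φ4] = [T, T, T]
r4 m[fog→φ1] = [T, T, T]
r4 m[fog→φ2] = [F, T, F]
r4 m[ice→φ3] = [T, F, T]
r4 m[ice→φ5] = [T, T, T]
r4 m[cld→φ0] = [T, T, T]
r4 m[cld→φ1] = [T, T, T]
r5 m[φ0→sprk] = [T, T, T]
r5 m[φ0→cld] = [T, T, T]
r5 m[φ1→fog] = [F, T, F]
r5 m[φ1→cld] = [T, T, T]
r5 m[φ2→wet] = [T, F, T]
r5 m[φ2→rain] = [T, T, T]
r5 m[φ2→fog] = [T, T, T]
r5 m[φ3→wet] = [T, T, T]
r5 m[φ3→slip] = [T, T, T]
r5 m[φ3→ice] = [T, T, T]
r5 m[φ4→snow] = [T, T, T]
r5 m[φ4→slip] = [T, T, T]
r5 m[φ5→sun] = [T, T, T]
r5 m[φ5→ice] = [T, F, T]
r5 m[φ6→sprk] = [F, T, T]
r5 m[φ7→sun] = [T, F, T]
r5 m[φ8→sun] = [F, F, T]
r5 m[φ9→sun] = [T, F, T]
r5 m[sprk→φ0] = [F, T, T]
r5 m[sprk→φ6] = [T, T, T]
r5 m[sun→φ5] = [F, F, T]
r5 m[sun→φ7] = [F, F, T]
r5 m[sun→φ8] = [T, F, T]
r5 m[sun→φ9] = [F, F, T]
r5 m[wet→φ2] = [T, T, T]
r5 m[wet→φ3] = [T, F, T]
r5 m[rain→φ2] = [T, T, T]
r5 m[snow→φ4] = [T, T, T]
r5 m[slip→φ3] = [T, T, T]
r5 m[slip→φ4] = [T, T, T]
r5 m[fog→φ1] = [T, T, T]
r5 m[fog→φ2] = [F, T, F]
r5 m[ice→φ3] = [T, F, T]
r5 m[ice→φ5] = [T, T, T]
r5 m[cld→φ0] = [T, T, T]
r5 m[cld→φ1] = [T, T, T]
fixed point reached at round 5
b[sprk] = ⊗ incoming = [F, T, T]

b[sprk] = [F, T, T]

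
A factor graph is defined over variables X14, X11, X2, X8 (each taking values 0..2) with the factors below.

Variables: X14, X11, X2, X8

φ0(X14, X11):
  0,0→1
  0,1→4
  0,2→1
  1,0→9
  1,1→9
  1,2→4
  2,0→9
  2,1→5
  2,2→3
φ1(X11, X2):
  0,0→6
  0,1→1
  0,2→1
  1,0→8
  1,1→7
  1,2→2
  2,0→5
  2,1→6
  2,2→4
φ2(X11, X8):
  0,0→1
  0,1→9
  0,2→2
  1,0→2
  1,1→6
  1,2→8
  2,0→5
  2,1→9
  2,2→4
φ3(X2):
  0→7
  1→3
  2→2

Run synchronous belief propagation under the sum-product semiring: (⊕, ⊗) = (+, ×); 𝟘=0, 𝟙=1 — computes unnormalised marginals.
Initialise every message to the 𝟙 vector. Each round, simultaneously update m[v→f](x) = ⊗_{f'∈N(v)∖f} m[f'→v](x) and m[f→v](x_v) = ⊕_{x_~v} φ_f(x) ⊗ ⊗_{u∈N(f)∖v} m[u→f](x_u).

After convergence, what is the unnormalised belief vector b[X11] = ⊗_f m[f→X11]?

b[X11] = [10716, 23328, 8784]

init: all messages = 𝟙 over 3 values
r1 m[φ0→X14] = [6, 22, 17]
r1 m[φ0→X11] = [19, 18, 8]
r1 m[φ1→X11] = [8, 17, 15]
r1 m[φ1→X2] = [19, 14, 7]
r1 m[φ2→X11] = [12, 16, 18]
r1 m[φ2→X8] = [8, 24, 14]
r1 m[φ3→X2] = [7, 3, 2]
r1 m[X14→φ0] = [1, 1, 1]
r1 m[X11→φ0] = [1, 1, 1]
r1 m[X11→φ1] = [1, 1, 1]
r1 m[X11→φ2] = [1, 1, 1]
r1 m[X2→φ1] = [1, 1, 1]
r1 m[X2→φ3] = [1, 1, 1]
r1 m[X8→φ2] = [1, 1, 1]
r2 m[φ0→X14] = [6, 22, 17]
r2 m[φ0→X11] = [19, 18, 8]
r2 m[φ1→X11] = [8, 17, 15]
r2 m[φ1→X2] = [19, 14, 7]
r2 m[φ2→X11] = [12, 16, 18]
r2 m[φ2→X8] = [8, 24, 14]
r2 m[φ3→X2] = [7, 3, 2]
r2 m[X14→φ0] = [1, 1, 1]
r2 m[X11→φ0] = [96, 272, 270]
r2 m[X11→φ1] = [228, 288, 144]
r2 m[X11→φ2] = [152, 306, 120]
r2 m[X2→φ1] = [7, 3, 2]
r2 m[X2→φ3] = [19, 14, 7]
r2 m[X8→φ2] = [1, 1, 1]
r3 m[φ0→X14] = [1454, 4392, 3034]
r3 m[φ0→X11] = [19, 18, 8]
r3 m[φ1→X11] = [47, 81, 61]
r3 m[φ1→X2] = [4392, 3108, 1380]
r3 m[φ2→X11] = [12, 16, 18]
r3 m[φ2→X8] = [1364, 4284, 3232]
r3 m[φ3→X2] = [7, 3, 2]
r3 m[X14→φ0] = [1, 1, 1]
r3 m[X11→φ0] = [96, 272, 270]
r3 m[X11→φ1] = [228, 288, 144]
r3 m[X11→φ2] = [152, 306, 120]
r3 m[X2→φ1] = [7, 3, 2]
r3 m[X2→φ3] = [19, 14, 7]
r3 m[X8→φ2] = [1, 1, 1]
r4 m[φ0→X14] = [1454, 4392, 3034]
r4 m[φ0→X11] = [19, 18, 8]
r4 m[φ1→X11] = [47, 81, 61]
r4 m[φ1→X2] = [4392, 3108, 1380]
r4 m[φ2→X11] = [12, 16, 18]
r4 m[φ2→X8] = [1364, 4284, 3232]
r4 m[φ3→X2] = [7, 3, 2]
r4 m[X14→φ0] = [1, 1, 1]
r4 m[X11→φ0] = [564, 1296, 1098]
r4 m[X11→φ1] = [228, 288, 144]
r4 m[X11→φ2] = [893, 1458, 488]
r4 m[X2→φ1] = [7, 3, 2]
r4 m[X2→φ3] = [4392, 3108, 1380]
r4 m[X8→φ2] = [1, 1, 1]
r5 m[φ0→X14] = [6846, 21132, 14850]
r5 m[φ0→X11] = [19, 18, 8]
r5 m[φ1→X11] = [47, 81, 61]
r5 m[φ1→X2] = [4392, 3108, 1380]
r5 m[φ2→X11] = [12, 16, 18]
r5 m[φ2→X8] = [6249, 21177, 15402]
r5 m[φ3→X2] = [7, 3, 2]
r5 m[X14→φ0] = [1, 1, 1]
r5 m[X11→φ0] = [564, 1296, 1098]
r5 m[X11→φ1] = [228, 288, 144]
r5 m[X11→φ2] = [893, 1458, 488]
r5 m[X2→φ1] = [7, 3, 2]
r5 m[X2→φ3] = [4392, 3108, 1380]
r5 m[X8→φ2] = [1, 1, 1]
r6 m[φ0→X14] = [6846, 21132, 14850]
r6 m[φ0→X11] = [19, 18, 8]
r6 m[φ1→X11] = [47, 81, 61]
r6 m[φ1→X2] = [4392, 3108, 1380]
r6 m[φ2→X11] = [12, 16, 18]
r6 m[φ2→X8] = [6249, 21177, 15402]
r6 m[φ3→X2] = [7, 3, 2]
r6 m[X14→φ0] = [1, 1, 1]
r6 m[X11→φ0] = [564, 1296, 1098]
r6 m[X11→φ1] = [228, 288, 144]
r6 m[X11→φ2] = [893, 1458, 488]
r6 m[X2→φ1] = [7, 3, 2]
r6 m[X2→φ3] = [4392, 3108, 1380]
r6 m[X8→φ2] = [1, 1, 1]
fixed point reached at round 6
b[X11] = ⊗ incoming = [10716, 23328, 8784]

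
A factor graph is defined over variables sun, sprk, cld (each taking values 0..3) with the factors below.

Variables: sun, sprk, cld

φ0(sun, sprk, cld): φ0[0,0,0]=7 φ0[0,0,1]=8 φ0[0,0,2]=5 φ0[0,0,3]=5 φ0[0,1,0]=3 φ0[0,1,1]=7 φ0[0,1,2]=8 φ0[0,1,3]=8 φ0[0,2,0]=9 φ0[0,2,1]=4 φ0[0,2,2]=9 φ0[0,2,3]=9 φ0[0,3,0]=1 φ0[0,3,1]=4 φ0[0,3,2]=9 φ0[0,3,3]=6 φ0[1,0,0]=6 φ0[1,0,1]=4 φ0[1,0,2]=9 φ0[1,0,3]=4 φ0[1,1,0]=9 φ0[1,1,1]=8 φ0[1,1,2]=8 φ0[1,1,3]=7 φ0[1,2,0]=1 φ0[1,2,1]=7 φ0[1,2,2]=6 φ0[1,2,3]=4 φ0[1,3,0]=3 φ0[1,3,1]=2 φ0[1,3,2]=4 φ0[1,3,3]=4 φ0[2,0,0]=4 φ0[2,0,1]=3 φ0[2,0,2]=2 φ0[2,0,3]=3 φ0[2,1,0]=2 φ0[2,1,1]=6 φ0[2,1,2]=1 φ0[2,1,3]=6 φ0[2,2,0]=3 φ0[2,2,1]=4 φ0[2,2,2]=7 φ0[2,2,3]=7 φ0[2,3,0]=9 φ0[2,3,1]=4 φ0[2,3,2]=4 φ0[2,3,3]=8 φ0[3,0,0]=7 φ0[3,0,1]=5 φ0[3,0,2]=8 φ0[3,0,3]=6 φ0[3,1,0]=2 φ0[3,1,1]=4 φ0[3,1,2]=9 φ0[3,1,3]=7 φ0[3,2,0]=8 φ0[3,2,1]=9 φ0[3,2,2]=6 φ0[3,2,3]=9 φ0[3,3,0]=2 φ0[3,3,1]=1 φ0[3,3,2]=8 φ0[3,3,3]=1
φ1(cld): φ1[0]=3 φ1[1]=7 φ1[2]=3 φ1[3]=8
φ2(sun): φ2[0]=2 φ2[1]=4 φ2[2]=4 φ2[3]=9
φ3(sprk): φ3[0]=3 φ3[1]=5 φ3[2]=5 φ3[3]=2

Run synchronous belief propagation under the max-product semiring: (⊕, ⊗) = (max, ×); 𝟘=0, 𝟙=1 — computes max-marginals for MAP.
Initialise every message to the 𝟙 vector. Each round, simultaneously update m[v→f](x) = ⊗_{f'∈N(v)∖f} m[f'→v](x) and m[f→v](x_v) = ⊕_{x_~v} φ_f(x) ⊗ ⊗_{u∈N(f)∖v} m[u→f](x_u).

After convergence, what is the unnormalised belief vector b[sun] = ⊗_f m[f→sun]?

init: all messages = 𝟙 over 4 values
r1 m[φ0→sun] = [9, 9, 9, 9]
r1 m[φ0→sprk] = [9, 9, 9, 9]
r1 m[φ0→cld] = [9, 9, 9, 9]
r1 m[φ1→cld] = [3, 7, 3, 8]
r1 m[φ2→sun] = [2, 4, 4, 9]
r1 m[φ3→sprk] = [3, 5, 5, 2]
r1 m[sun→φ0] = [1, 1, 1, 1]
r1 m[sun→φ2] = [1, 1, 1, 1]
r1 m[sprk→φ0] = [1, 1, 1, 1]
r1 m[sprk→φ3] = [1, 1, 1, 1]
r1 m[cld→φ0] = [1, 1, 1, 1]
r1 m[cld→φ1] = [1, 1, 1, 1]
r2 m[φ0→sun] = [9, 9, 9, 9]
r2 m[φ0→sprk] = [9, 9, 9, 9]
r2 m[φ0→cld] = [9, 9, 9, 9]
r2 m[φ1→cld] = [3, 7, 3, 8]
r2 m[φ2→sun] = [2, 4, 4, 9]
r2 m[φ3→sprk] = [3, 5, 5, 2]
r2 m[sun→φ0] = [2, 4, 4, 9]
r2 m[sun→φ2] = [9, 9, 9, 9]
r2 m[sprk→φ0] = [3, 5, 5, 2]
r2 m[sprk→φ3] = [9, 9, 9, 9]
r2 m[cld→φ0] = [3, 7, 3, 8]
r2 m[cld→φ1] = [9, 9, 9, 9]
r3 m[φ0→sun] = [360, 280, 280, 360]
r3 m[φ0→sprk] = [432, 504, 648, 256]
r3 m[φ0→cld] = [360, 405, 405, 405]
r3 m[φ1→cld] = [3, 7, 3, 8]
r3 m[φ2→sun] = [2, 4, 4, 9]
r3 m[φ3→sprk] = [3, 5, 5, 2]
r3 m[sun→φ0] = [2, 4, 4, 9]
r3 m[sun→φ2] = [9, 9, 9, 9]
r3 m[sprk→φ0] = [3, 5, 5, 2]
r3 m[sprk→φ3] = [9, 9, 9, 9]
r3 m[cld→φ0] = [3, 7, 3, 8]
r3 m[cld→φ1] = [9, 9, 9, 9]
r4 m[φ0→sun] = [360, 280, 280, 360]
r4 m[φ0→sprk] = [432, 504, 648, 256]
r4 m[φ0→cld] = [360, 405, 405, 405]
r4 m[φ1→cld] = [3, 7, 3, 8]
r4 m[φ2→sun] = [2, 4, 4, 9]
r4 m[φ3→sprk] = [3, 5, 5, 2]
r4 m[sun→φ0] = [2, 4, 4, 9]
r4 m[sun→φ2] = [360, 280, 280, 360]
r4 m[sprk→φ0] = [3, 5, 5, 2]
r4 m[sprk→φ3] = [432, 504, 648, 256]
r4 m[cld→φ0] = [3, 7, 3, 8]
r4 m[cld→φ1] = [360, 405, 405, 405]
r5 m[φ0→sun] = [360, 280, 280, 360]
r5 m[φ0→sprk] = [432, 504, 648, 256]
r5 m[φ0→cld] = [360, 405, 405, 405]
r5 m[φ1→cld] = [3, 7, 3, 8]
r5 m[φ2→sun] = [2, 4, 4, 9]
r5 m[φ3→sprk] = [3, 5, 5, 2]
r5 m[sun→φ0] = [2, 4, 4, 9]
r5 m[sun→φ2] = [360, 280, 280, 360]
r5 m[sprk→φ0] = [3, 5, 5, 2]
r5 m[sprk→φ3] = [432, 504, 648, 256]
r5 m[cld→φ0] = [3, 7, 3, 8]
r5 m[cld→φ1] = [360, 405, 405, 405]
fixed point reached at round 5
b[sun] = ⊗ incoming = [720, 1120, 1120, 3240]

b[sun] = [720, 1120, 1120, 3240]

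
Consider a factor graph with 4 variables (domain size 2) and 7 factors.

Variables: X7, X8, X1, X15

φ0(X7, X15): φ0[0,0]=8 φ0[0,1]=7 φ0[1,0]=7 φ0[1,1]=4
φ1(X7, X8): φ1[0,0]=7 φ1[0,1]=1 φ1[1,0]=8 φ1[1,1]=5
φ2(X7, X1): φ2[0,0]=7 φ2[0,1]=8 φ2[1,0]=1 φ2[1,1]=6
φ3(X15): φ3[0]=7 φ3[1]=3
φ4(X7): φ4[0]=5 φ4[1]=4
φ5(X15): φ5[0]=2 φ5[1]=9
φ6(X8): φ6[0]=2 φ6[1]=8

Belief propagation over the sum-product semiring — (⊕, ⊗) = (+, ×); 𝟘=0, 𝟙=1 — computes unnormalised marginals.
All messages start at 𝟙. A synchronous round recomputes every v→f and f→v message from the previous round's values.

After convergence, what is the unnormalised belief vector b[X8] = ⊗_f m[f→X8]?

init: all messages = 𝟙 over 2 values
r1 m[φ0→X7] = [15, 11]
r1 m[φ0→X15] = [15, 11]
r1 m[φ1→X7] = [8, 13]
r1 m[φ1→X8] = [15, 6]
r1 m[φ2→X7] = [15, 7]
r1 m[φ2→X1] = [8, 14]
r1 m[φ3→X15] = [7, 3]
r1 m[φ4→X7] = [5, 4]
r1 m[φ5→X15] = [2, 9]
r1 m[φ6→X8] = [2, 8]
r1 m[X7→φ0] = [1, 1]
r1 m[X7→φ1] = [1, 1]
r1 m[X7→φ2] = [1, 1]
r1 m[X7→φ4] = [1, 1]
r1 m[X8→φ1] = [1, 1]
r1 m[X8→φ6] = [1, 1]
r1 m[X1→φ2] = [1, 1]
r1 m[X15→φ0] = [1, 1]
r1 m[X15→φ3] = [1, 1]
r1 m[X15→φ5] = [1, 1]
r2 m[φ0→X7] = [15, 11]
r2 m[φ0→X15] = [15, 11]
r2 m[φ1→X7] = [8, 13]
r2 m[φ1→X8] = [15, 6]
r2 m[φ2→X7] = [15, 7]
r2 m[φ2→X1] = [8, 14]
r2 m[φ3→X15] = [7, 3]
r2 m[φ4→X7] = [5, 4]
r2 m[φ5→X15] = [2, 9]
r2 m[φ6→X8] = [2, 8]
r2 m[X7→φ0] = [600, 364]
r2 m[X7→φ1] = [1125, 308]
r2 m[X7→φ2] = [600, 572]
r2 m[X7→φ4] = [1800, 1001]
r2 m[X8→φ1] = [2, 8]
r2 m[X8→φ6] = [15, 6]
r2 m[X1→φ2] = [1, 1]
r2 m[X15→φ0] = [14, 27]
r2 m[X15→φ3] = [30, 99]
r2 m[X15→φ5] = [105, 33]
r3 m[φ0→X7] = [301, 206]
r3 m[φ0→X15] = [7348, 5656]
r3 m[φ1→X7] = [22, 56]
r3 m[φ1→X8] = [10339, 2665]
r3 m[φ2→X7] = [15, 7]
r3 m[φ2→X1] = [4772, 8232]
r3 m[φ3→X15] = [7, 3]
r3 m[φ4→X7] = [5, 4]
r3 m[φ5→X15] = [2, 9]
r3 m[φ6→X8] = [2, 8]
r3 m[X7→φ0] = [600, 364]
r3 m[X7→φ1] = [1125, 308]
r3 m[X7→φ2] = [600, 572]
r3 m[X7→φ4] = [1800, 1001]
r3 m[X8→φ1] = [2, 8]
r3 m[X8→φ6] = [15, 6]
r3 m[X1→φ2] = [1, 1]
r3 m[X15→φ0] = [14, 27]
r3 m[X15→φ3] = [30, 99]
r3 m[X15→φ5] = [105, 33]
r4 m[φ0→X7] = [301, 206]
r4 m[φ0→X15] = [7348, 5656]
r4 m[φ1→X7] = [22, 56]
r4 m[φ1→X8] = [10339, 2665]
r4 m[φ2→X7] = [15, 7]
r4 m[φ2→X1] = [4772, 8232]
r4 m[φ3→X15] = [7, 3]
r4 m[φ4→X7] = [5, 4]
r4 m[φ5→X15] = [2, 9]
r4 m[φ6→X8] = [2, 8]
r4 m[X7→φ0] = [1650, 1568]
r4 m[X7→φ1] = [22575, 5768]
r4 m[X7→φ2] = [33110, 46144]
r4 m[X7→φ4] = [99330, 80752]
r4 m[X8→φ1] = [2, 8]
r4 m[X8→φ6] = [10339, 2665]
r4 m[X1→φ2] = [1, 1]
r4 m[X15→φ0] = [14, 27]
r4 m[X15→φ3] = [14696, 50904]
r4 m[X15→φ5] = [51436, 16968]
r5 m[φ0→X7] = [301, 206]
r5 m[φ0→X15] = [24176, 17822]
r5 m[φ1→X7] = [22, 56]
r5 m[φ1→X8] = [204169, 51415]
r5 m[φ2→X7] = [15, 7]
r5 m[φ2→X1] = [277914, 541744]
r5 m[φ3→X15] = [7, 3]
r5 m[φ4→X7] = [5, 4]
r5 m[φ5→X15] = [2, 9]
r5 m[φ6→X8] = [2, 8]
r5 m[X7→φ0] = [1650, 1568]
r5 m[X7→φ1] = [22575, 5768]
r5 m[X7→φ2] = [33110, 46144]
r5 m[X7→φ4] = [99330, 80752]
r5 m[X8→φ1] = [2, 8]
r5 m[X8→φ6] = [10339, 2665]
r5 m[X1→φ2] = [1, 1]
r5 m[X15→φ0] = [14, 27]
r5 m[X15→φ3] = [14696, 50904]
r5 m[X15→φ5] = [51436, 16968]
r6 m[φ0→X7] = [301, 206]
r6 m[φ0→X15] = [24176, 17822]
r6 m[φ1→X7] = [22, 56]
r6 m[φ1→X8] = [204169, 51415]
r6 m[φ2→X7] = [15, 7]
r6 m[φ2→X1] = [277914, 541744]
r6 m[φ3→X15] = [7, 3]
r6 m[φ4→X7] = [5, 4]
r6 m[φ5→X15] = [2, 9]
r6 m[φ6→X8] = [2, 8]
r6 m[X7→φ0] = [1650, 1568]
r6 m[X7→φ1] = [22575, 5768]
r6 m[X7→φ2] = [33110, 46144]
r6 m[X7→φ4] = [99330, 80752]
r6 m[X8→φ1] = [2, 8]
r6 m[X8→φ6] = [204169, 51415]
r6 m[X1→φ2] = [1, 1]
r6 m[X15→φ0] = [14, 27]
r6 m[X15→φ3] = [48352, 160398]
r6 m[X15→φ5] = [169232, 53466]
r7 m[φ0→X7] = [301, 206]
r7 m[φ0→X15] = [24176, 17822]
r7 m[φ1→X7] = [22, 56]
r7 m[φ1→X8] = [204169, 51415]
r7 m[φ2→X7] = [15, 7]
r7 m[φ2→X1] = [277914, 541744]
r7 m[φ3→X15] = [7, 3]
r7 m[φ4→X7] = [5, 4]
r7 m[φ5→X15] = [2, 9]
r7 m[φ6→X8] = [2, 8]
r7 m[X7→φ0] = [1650, 1568]
r7 m[X7→φ1] = [22575, 5768]
r7 m[X7→φ2] = [33110, 46144]
r7 m[X7→φ4] = [99330, 80752]
r7 m[X8→φ1] = [2, 8]
r7 m[X8→φ6] = [204169, 51415]
r7 m[X1→φ2] = [1, 1]
r7 m[X15→φ0] = [14, 27]
r7 m[X15→φ3] = [48352, 160398]
r7 m[X15→φ5] = [169232, 53466]
fixed point reached at round 7
b[X8] = ⊗ incoming = [408338, 411320]

b[X8] = [408338, 411320]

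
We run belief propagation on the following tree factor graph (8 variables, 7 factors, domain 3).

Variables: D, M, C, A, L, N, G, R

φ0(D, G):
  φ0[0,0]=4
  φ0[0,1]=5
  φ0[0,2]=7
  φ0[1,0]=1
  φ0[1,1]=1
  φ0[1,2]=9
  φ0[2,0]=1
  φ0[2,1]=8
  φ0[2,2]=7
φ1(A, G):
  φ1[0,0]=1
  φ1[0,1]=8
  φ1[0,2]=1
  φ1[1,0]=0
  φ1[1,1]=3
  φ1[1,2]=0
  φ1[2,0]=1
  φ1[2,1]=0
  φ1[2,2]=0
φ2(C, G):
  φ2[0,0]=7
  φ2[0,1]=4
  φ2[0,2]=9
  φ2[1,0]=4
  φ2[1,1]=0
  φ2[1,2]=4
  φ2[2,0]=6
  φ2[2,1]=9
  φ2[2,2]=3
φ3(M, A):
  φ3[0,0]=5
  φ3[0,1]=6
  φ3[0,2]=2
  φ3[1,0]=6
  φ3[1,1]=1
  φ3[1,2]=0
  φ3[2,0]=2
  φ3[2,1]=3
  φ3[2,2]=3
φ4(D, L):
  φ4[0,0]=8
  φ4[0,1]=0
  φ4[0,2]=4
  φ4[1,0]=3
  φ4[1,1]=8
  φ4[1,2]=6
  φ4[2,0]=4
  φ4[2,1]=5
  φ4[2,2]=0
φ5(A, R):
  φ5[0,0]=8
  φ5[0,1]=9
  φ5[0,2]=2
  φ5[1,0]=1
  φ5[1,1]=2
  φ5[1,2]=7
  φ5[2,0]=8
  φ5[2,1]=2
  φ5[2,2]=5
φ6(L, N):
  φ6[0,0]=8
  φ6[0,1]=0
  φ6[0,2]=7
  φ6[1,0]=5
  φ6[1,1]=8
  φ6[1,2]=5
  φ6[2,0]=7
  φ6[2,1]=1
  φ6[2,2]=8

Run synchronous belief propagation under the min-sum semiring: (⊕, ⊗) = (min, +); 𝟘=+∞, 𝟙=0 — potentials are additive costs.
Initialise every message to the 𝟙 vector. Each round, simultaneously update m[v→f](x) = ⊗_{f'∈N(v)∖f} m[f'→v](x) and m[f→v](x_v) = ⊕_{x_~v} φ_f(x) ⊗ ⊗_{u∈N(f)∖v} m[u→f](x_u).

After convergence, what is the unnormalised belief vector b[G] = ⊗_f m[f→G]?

init: all messages = 𝟙 over 3 values
r1 m[φ0→D] = [4, 1, 1]
r1 m[φ0→G] = [1, 1, 7]
r1 m[φ1→A] = [1, 0, 0]
r1 m[φ1→G] = [0, 0, 0]
r1 m[φ2→C] = [4, 0, 3]
r1 m[φ2→G] = [4, 0, 3]
r1 m[φ3→M] = [2, 0, 2]
r1 m[φ3→A] = [2, 1, 0]
r1 m[φ4→D] = [0, 3, 0]
r1 m[φ4→L] = [3, 0, 0]
r1 m[φ5→A] = [2, 1, 2]
r1 m[φ5→R] = [1, 2, 2]
r1 m[φ6→L] = [0, 5, 1]
r1 m[φ6→N] = [5, 0, 5]
r1 m[D→φ0] = [0, 0, 0]
r1 m[D→φ4] = [0, 0, 0]
r1 m[M→φ3] = [0, 0, 0]
r1 m[C→φ2] = [0, 0, 0]
r1 m[A→φ1] = [0, 0, 0]
r1 m[A→φ3] = [0, 0, 0]
r1 m[A→φ5] = [0, 0, 0]
r1 m[L→φ4] = [0, 0, 0]
r1 m[L→φ6] = [0, 0, 0]
r1 m[N→φ6] = [0, 0, 0]
r1 m[G→φ0] = [0, 0, 0]
r1 m[G→φ1] = [0, 0, 0]
r1 m[G→φ2] = [0, 0, 0]
r1 m[R→φ5] = [0, 0, 0]
r2 m[φ0→D] = [4, 1, 1]
r2 m[φ0→G] = [1, 1, 7]
r2 m[φ1→A] = [1, 0, 0]
r2 m[φ1→G] = [0, 0, 0]
r2 m[φ2→C] = [4, 0, 3]
r2 m[φ2→G] = [4, 0, 3]
r2 m[φ3→M] = [2, 0, 2]
r2 m[φ3→A] = [2, 1, 0]
r2 m[φ4→D] = [0, 3, 0]
r2 m[φ4→L] = [3, 0, 0]
r2 m[φ5→A] = [2, 1, 2]
r2 m[φ5→R] = [1, 2, 2]
r2 m[φ6→L] = [0, 5, 1]
r2 m[φ6→N] = [5, 0, 5]
r2 m[D→φ0] = [0, 3, 0]
r2 m[D→φ4] = [4, 1, 1]
r2 m[M→φ3] = [0, 0, 0]
r2 m[C→φ2] = [0, 0, 0]
r2 m[A→φ1] = [4, 2, 2]
r2 m[A→φ3] = [3, 1, 2]
r2 m[A→φ5] = [3, 1, 0]
r2 m[L→φ4] = [0, 5, 1]
r2 m[L→φ6] = [3, 0, 0]
r2 m[N→φ6] = [0, 0, 0]
r2 m[G→φ0] = [4, 0, 3]
r2 m[G→φ1] = [5, 1, 10]
r2 m[G→φ2] = [1, 1, 7]
r2 m[R→φ5] = [0, 0, 0]
r3 m[φ0→D] = [5, 1, 5]
r3 m[φ0→G] = [1, 4, 7]
r3 m[φ1→A] = [6, 4, 1]
r3 m[φ1→G] = [2, 2, 2]
r3 m[φ2→C] = [5, 1, 7]
r3 m[φ2→G] = [4, 0, 3]
r3 m[φ3→M] = [4, 2, 4]
r3 m[φ3→A] = [2, 1, 0]
r3 m[φ4→D] = [5, 3, 1]
r3 m[φ4→L] = [4, 4, 1]
r3 m[φ5→A] = [2, 1, 2]
r3 m[φ5→R] = [2, 2, 5]
r3 m[φ6→L] = [0, 5, 1]
r3 m[φ6→N] = [5, 1, 5]
r3 m[D→φ0] = [0, 3, 0]
r3 m[D→φ4] = [4, 1, 1]
r3 m[M→φ3] = [0, 0, 0]
r3 m[C→φ2] = [0, 0, 0]
r3 m[A→φ1] = [4, 2, 2]
r3 m[A→φ3] = [3, 1, 2]
r3 m[A→φ5] = [3, 1, 0]
r3 m[L→φ4] = [0, 5, 1]
r3 m[L→φ6] = [3, 0, 0]
r3 m[N→φ6] = [0, 0, 0]
r3 m[G→φ0] = [4, 0, 3]
r3 m[G→φ1] = [5, 1, 10]
r3 m[G→φ2] = [1, 1, 7]
r3 m[R→φ5] = [0, 0, 0]
r4 m[φ0→D] = [5, 1, 5]
r4 m[φ0→G] = [1, 4, 7]
r4 m[φ1→A] = [6, 4, 1]
r4 m[φ1→G] = [2, 2, 2]
r4 m[φ2→C] = [5, 1, 7]
r4 m[φ2→G] = [4, 0, 3]
r4 m[φ3→M] = [4, 2, 4]
r4 m[φ3→A] = [2, 1, 0]
r4 m[φ4→D] = [5, 3, 1]
r4 m[φ4→L] = [4, 4, 1]
r4 m[φ5→A] = [2, 1, 2]
r4 m[φ5→R] = [2, 2, 5]
r4 m[φ6→L] = [0, 5, 1]
r4 m[φ6→N] = [5, 1, 5]
r4 m[D→φ0] = [5, 3, 1]
r4 m[D→φ4] = [5, 1, 5]
r4 m[M→φ3] = [0, 0, 0]
r4 m[C→φ2] = [0, 0, 0]
r4 m[A→φ1] = [4, 2, 2]
r4 m[A→φ3] = [8, 5, 3]
r4 m[A→φ5] = [8, 5, 1]
r4 m[L→φ4] = [0, 5, 1]
r4 m[L→φ6] = [4, 4, 1]
r4 m[N→φ6] = [0, 0, 0]
r4 m[G→φ0] = [6, 2, 5]
r4 m[G→φ1] = [5, 4, 10]
r4 m[G→φ2] = [3, 6, 9]
r4 m[R→φ5] = [0, 0, 0]
r5 m[φ0→D] = [7, 3, 7]
r5 m[φ0→G] = [2, 4, 8]
r5 m[φ1→A] = [6, 5, 4]
r5 m[φ1→G] = [2, 2, 2]
r5 m[φ2→C] = [10, 6, 9]
r5 m[φ2→G] = [4, 0, 3]
r5 m[φ3→M] = [5, 3, 6]
r5 m[φ3→A] = [2, 1, 0]
r5 m[φ4→D] = [5, 3, 1]
r5 m[φ4→L] = [4, 5, 5]
r5 m[φ5→A] = [2, 1, 2]
r5 m[φ5→R] = [6, 3, 6]
r5 m[φ6→L] = [0, 5, 1]
r5 m[φ6→N] = [8, 2, 9]
r5 m[D→φ0] = [5, 3, 1]
r5 m[D→φ4] = [5, 1, 5]
r5 m[M→φ3] = [0, 0, 0]
r5 m[C→φ2] = [0, 0, 0]
r5 m[A→φ1] = [4, 2, 2]
r5 m[A→φ3] = [8, 5, 3]
r5 m[A→φ5] = [8, 5, 1]
r5 m[L→φ4] = [0, 5, 1]
r5 m[L→φ6] = [4, 4, 1]
r5 m[N→φ6] = [0, 0, 0]
r5 m[G→φ0] = [6, 2, 5]
r5 m[G→φ1] = [5, 4, 10]
r5 m[G→φ2] = [3, 6, 9]
r5 m[R→φ5] = [0, 0, 0]
r6 m[φ0→D] = [7, 3, 7]
r6 m[φ0→G] = [2, 4, 8]
r6 m[φ1→A] = [6, 5, 4]
r6 m[φ1→G] = [2, 2, 2]
r6 m[φ2→C] = [10, 6, 9]
r6 m[φ2→G] = [4, 0, 3]
r6 m[φ3→M] = [5, 3, 6]
r6 m[φ3→A] = [2, 1, 0]
r6 m[φ4→D] = [5, 3, 1]
r6 m[φ4→L] = [4, 5, 5]
r6 m[φ5→A] = [2, 1, 2]
r6 m[φ5→R] = [6, 3, 6]
r6 m[φ6→L] = [0, 5, 1]
r6 m[φ6→N] = [8, 2, 9]
r6 m[D→φ0] = [5, 3, 1]
r6 m[D→φ4] = [7, 3, 7]
r6 m[M→φ3] = [0, 0, 0]
r6 m[C→φ2] = [0, 0, 0]
r6 m[A→φ1] = [4, 2, 2]
r6 m[A→φ3] = [8, 6, 6]
r6 m[A→φ5] = [8, 6, 4]
r6 m[L→φ4] = [0, 5, 1]
r6 m[L→φ6] = [4, 5, 5]
r6 m[N→φ6] = [0, 0, 0]
r6 m[G→φ0] = [6, 2, 5]
r6 m[G→φ1] = [6, 4, 11]
r6 m[G→φ2] = [4, 6, 10]
r6 m[R→φ5] = [0, 0, 0]
r7 m[φ0→D] = [7, 3, 7]
r7 m[φ0→G] = [2, 4, 8]
r7 m[φ1→A] = [7, 6, 4]
r7 m[φ1→G] = [2, 2, 2]
r7 m[φ2→C] = [10, 6, 10]
r7 m[φ2→G] = [4, 0, 3]
r7 m[φ3→M] = [8, 6, 9]
r7 m[φ3→A] = [2, 1, 0]
r7 m[φ4→D] = [5, 3, 1]
r7 m[φ4→L] = [6, 7, 7]
r7 m[φ5→A] = [2, 1, 2]
r7 m[φ5→R] = [7, 6, 9]
r7 m[φ6→L] = [0, 5, 1]
r7 m[φ6→N] = [10, 4, 10]
r7 m[D→φ0] = [5, 3, 1]
r7 m[D→φ4] = [7, 3, 7]
r7 m[M→φ3] = [0, 0, 0]
r7 m[C→φ2] = [0, 0, 0]
r7 m[A→φ1] = [4, 2, 2]
r7 m[A→φ3] = [8, 6, 6]
r7 m[A→φ5] = [8, 6, 4]
r7 m[L→φ4] = [0, 5, 1]
r7 m[L→φ6] = [4, 5, 5]
r7 m[N→φ6] = [0, 0, 0]
r7 m[G→φ0] = [6, 2, 5]
r7 m[G→φ1] = [6, 4, 11]
r7 m[G→φ2] = [4, 6, 10]
r7 m[R→φ5] = [0, 0, 0]
r8 m[φ0→D] = [7, 3, 7]
r8 m[φ0→G] = [2, 4, 8]
r8 m[φ1→A] = [7, 6, 4]
r8 m[φ1→G] = [2, 2, 2]
r8 m[φ2→C] = [10, 6, 10]
r8 m[φ2→G] = [4, 0, 3]
r8 m[φ3→M] = [8, 6, 9]
r8 m[φ3→A] = [2, 1, 0]
r8 m[φ4→D] = [5, 3, 1]
r8 m[φ4→L] = [6, 7, 7]
r8 m[φ5→A] = [2, 1, 2]
r8 m[φ5→R] = [7, 6, 9]
r8 m[φ6→L] = [0, 5, 1]
r8 m[φ6→N] = [10, 4, 10]
r8 m[D→φ0] = [5, 3, 1]
r8 m[D→φ4] = [7, 3, 7]
r8 m[M→φ3] = [0, 0, 0]
r8 m[C→φ2] = [0, 0, 0]
r8 m[A→φ1] = [4, 2, 2]
r8 m[A→φ3] = [9, 7, 6]
r8 m[A→φ5] = [9, 7, 4]
r8 m[L→φ4] = [0, 5, 1]
r8 m[L→φ6] = [6, 7, 7]
r8 m[N→φ6] = [0, 0, 0]
r8 m[G→φ0] = [6, 2, 5]
r8 m[G→φ1] = [6, 4, 11]
r8 m[G→φ2] = [4, 6, 10]
r8 m[R→φ5] = [0, 0, 0]
r9 m[φ0→D] = [7, 3, 7]
r9 m[φ0→G] = [2, 4, 8]
r9 m[φ1→A] = [7, 6, 4]
r9 m[φ1→G] = [2, 2, 2]
r9 m[φ2→C] = [10, 6, 10]
r9 m[φ2→G] = [4, 0, 3]
r9 m[φ3→M] = [8, 6, 9]
r9 m[φ3→A] = [2, 1, 0]
r9 m[φ4→D] = [5, 3, 1]
r9 m[φ4→L] = [6, 7, 7]
r9 m[φ5→A] = [2, 1, 2]
r9 m[φ5→R] = [8, 6, 9]
r9 m[φ6→L] = [0, 5, 1]
r9 m[φ6→N] = [12, 6, 12]
r9 m[D→φ0] = [5, 3, 1]
r9 m[D→φ4] = [7, 3, 7]
r9 m[M→φ3] = [0, 0, 0]
r9 m[C→φ2] = [0, 0, 0]
r9 m[A→φ1] = [4, 2, 2]
r9 m[A→φ3] = [9, 7, 6]
r9 m[A→φ5] = [9, 7, 4]
r9 m[L→φ4] = [0, 5, 1]
r9 m[L→φ6] = [6, 7, 7]
r9 m[N→φ6] = [0, 0, 0]
r9 m[G→φ0] = [6, 2, 5]
r9 m[G→φ1] = [6, 4, 11]
r9 m[G→φ2] = [4, 6, 10]
r9 m[R→φ5] = [0, 0, 0]
r10 m[φ0→D] = [7, 3, 7]
r10 m[φ0→G] = [2, 4, 8]
r10 m[φ1→A] = [7, 6, 4]
r10 m[φ1→G] = [2, 2, 2]
r10 m[φ2→C] = [10, 6, 10]
r10 m[φ2→G] = [4, 0, 3]
r10 m[φ3→M] = [8, 6, 9]
r10 m[φ3→A] = [2, 1, 0]
r10 m[φ4→D] = [5, 3, 1]
r10 m[φ4→L] = [6, 7, 7]
r10 m[φ5→A] = [2, 1, 2]
r10 m[φ5→R] = [8, 6, 9]
r10 m[φ6→L] = [0, 5, 1]
r10 m[φ6→N] = [12, 6, 12]
r10 m[D→φ0] = [5, 3, 1]
r10 m[D→φ4] = [7, 3, 7]
r10 m[M→φ3] = [0, 0, 0]
r10 m[C→φ2] = [0, 0, 0]
r10 m[A→φ1] = [4, 2, 2]
r10 m[A→φ3] = [9, 7, 6]
r10 m[A→φ5] = [9, 7, 4]
r10 m[L→φ4] = [0, 5, 1]
r10 m[L→φ6] = [6, 7, 7]
r10 m[N→φ6] = [0, 0, 0]
r10 m[G→φ0] = [6, 2, 5]
r10 m[G→φ1] = [6, 4, 11]
r10 m[G→φ2] = [4, 6, 10]
r10 m[R→φ5] = [0, 0, 0]
fixed point reached at round 10
b[G] = ⊗ incoming = [8, 6, 13]

b[G] = [8, 6, 13]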